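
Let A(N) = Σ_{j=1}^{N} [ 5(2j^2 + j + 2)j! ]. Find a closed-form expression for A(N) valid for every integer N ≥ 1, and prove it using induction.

We claim A(N) = (10N + 5)(N + 1)! - 5 for all N ≥ 1.
When N = 1: A(1) = 25, and the closed form gives 25. They agree.
For the inductive step, assume it holds for an arbitrary j ≥ 1, so A(j) = (10j + 5)(j + 1)! - 5.
Then A(j+1) = A(j) + (5(2j^2 + 5j + 5)(j + 1)!) = ((10j + 5)(j + 1)! - 5) + (5(2j^2 + 5j + 5)(j + 1)!).
Simplifying, A(j+1) = (10(j+1) + 5)((j+1) + 1)! - 5,
which is the closed form with N = j+1.
By the principle of mathematical induction, the result holds for all N ≥ 1.

A(N) = (10N + 5)(N + 1)! - 5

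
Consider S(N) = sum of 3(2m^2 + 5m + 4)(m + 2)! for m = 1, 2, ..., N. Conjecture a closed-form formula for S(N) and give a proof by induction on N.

We claim S(N) = (6N + 3)(N + 3)! - 18 for all N ≥ 1.
Base case (N = 1): S(1) = 198, and the closed form gives 198. They agree.
Inductive step: suppose the statement holds for some m ≥ 1, so S(m) = (6m + 3)(m + 3)! - 18.
Then S(m+1) = S(m) + (3(2m^2 + 9m + 11)(m + 3)!) = ((6m + 3)(m + 3)! - 18) + (3(2m^2 + 9m + 11)(m + 3)!).
Simplifying, S(m+1) = (6(m+1) + 3)((m+1) + 3)! - 18,
which is the closed form with N = m+1.
By induction, the statement is established for all N ≥ 1.

S(N) = (6N + 3)(N + 3)! - 18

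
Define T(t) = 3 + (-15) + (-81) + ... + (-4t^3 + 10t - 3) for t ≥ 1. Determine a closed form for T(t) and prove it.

We claim T(t) = -t(t^3 + 2t^2 - 4t - 2) for all t ≥ 1.
Base case (t = 1): T(1) = 3, and the closed form gives 3. They agree.
Suppose the result is true for t = r, so T(r) = r(-r^3 - 2r^2 + 4r + 2).
Then T(r+1) = T(r) + (10r - 4(r + 1)^3 + 7) = (r(-r^3 - 2r^2 + 4r + 2)) + (10r - 4(r + 1)^3 + 7).
Simplifying, T(r+1) = -(r + 1)(r^3 + 5r^2 + 3r - 3) = -(r+1)((r+1)^3 + 2(r+1)^2 - 4(r+1) - 2),
which is the closed form with t = r+1.
By induction, the statement is established for all t ≥ 1.

T(t) = -t(t^3 + 2t^2 - 4t - 2)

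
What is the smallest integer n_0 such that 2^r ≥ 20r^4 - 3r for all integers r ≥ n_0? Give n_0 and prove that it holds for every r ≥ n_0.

At r = 22: 4194304 < 4685054, so the inequality fails and n_0 ≥ 23. We prove 2^r ≥ 20r^4 - 3r for all r ≥ 23.
Base step (r = 23): 2^r = 8388608 and 20r^4 - 3r = 5596751, so 8388608 ≥ 5596751.
Inductive step: assume the claim holds for r = i, so 2^i ≥ 20i^4 - 3i.
Then 2^(i + 1) = 2·(2^i) ≥ 2·(20i^4 - 3i).
Also, for i ≥ 23 we have 2·(20i^4 - 3i) ≥ 20(i+1)^4 - 3(i+1), since 2·(20i^4 - 3i) − (20(i+1)^4 - 3(i+1)) = 20i^4 - 80i^3 - 120i^2 - 83i - 17, which is nonnegative for all i ≥ 23.
Combining, 2^(i + 1) ≥ 20(i+1)^4 - 3(i+1).
By induction, the statement is established for all r ≥ 23.
Hence the smallest such n_0 is 23.

n_0 = 23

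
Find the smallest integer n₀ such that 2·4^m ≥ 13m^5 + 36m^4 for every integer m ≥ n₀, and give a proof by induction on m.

At m = 9: 524288 < 1003833, so the inequality fails and n₀ ≥ 10. We prove 2·4^m ≥ 13m^5 + 36m^4 for all m ≥ 10.
When m = 10: 2·4^m = 2097152 and 13m^5 + 36m^4 = 1660000, so 2097152 ≥ 1660000.
Inductive step: assume the claim holds for m = i, so 2·4^i ≥ 13i^5 + 36i^4.
Then 2·4^(i + 1) = 4·(2·4^i) ≥ 4·(13i^5 + 36i^4).
Also, for i ≥ 10 we have 4·(13i^5 + 36i^4) ≥ 13(i+1)^5 + 36(i+1)^4, since 4·(13i^5 + 36i^4) − (13(i+1)^5 + 36(i+1)^4) = 39i^5 + 43i^4 - 274i^3 - 346i^2 - 209i - 49, which is nonnegative for all i ≥ 10.
Combining, 2·4^(i + 1) ≥ 13(i+1)^5 + 36(i+1)^4.
Hence, by induction on m, the claim holds for every m ≥ 10.
Hence the smallest such n₀ is 10.

n₀ = 10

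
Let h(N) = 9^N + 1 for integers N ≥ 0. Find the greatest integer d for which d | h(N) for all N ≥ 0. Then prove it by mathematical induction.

d = 2

Computing the first values: h(0) = 2 and h(1) = 10; gcd(2, 10) = 2, so d ≤ 2.
We prove 2 | 9^N + 1 for all N ≥ 0 by induction on N.
Base step (N = 0): h(0) = 2 = 2·(1), so 2 | h(0).
Inductive step: suppose the statement holds for some i ≥ 0, i.e. 2 | h(i). Then
h(i+1) = 9^(i+1) + 1 = 9·(9^i + 1) - 8 = 9·h(i) - 8. The first term is divisible by 2 by the inductive hypothesis, and -8 is divisible by 2. Hence 2 | h(i+1).
Hence, by induction on N, the claim holds for every N ≥ 0.
Therefore the largest such d is 2.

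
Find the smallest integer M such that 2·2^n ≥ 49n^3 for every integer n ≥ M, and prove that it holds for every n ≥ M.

M = 17

At n = 16: 131072 < 200704, so the inequality fails and M ≥ 17. We prove 2·2^n ≥ 49n^3 for all n ≥ 17.
Base step (n = 17): 2·2^n = 262144 and 49n^3 = 240737, so 262144 ≥ 240737.
For the inductive step, assume it holds for an arbitrary m ≥ 17, so 2·2^m ≥ 49m^3.
Then 2·2^(m + 1) = 2·(2·2^m) ≥ 2·(49m^3).
Also, for m ≥ 17 we have 2·(49m^3) ≥ 49(m+1)^3, since 2 ≥ (1 + 1/m)^3 for all m ≥ 17.
Combining, 2·2^(m + 1) ≥ 49(m+1)^3.
By the principle of mathematical induction, the result holds for all n ≥ 17.
Hence the smallest such M is 17.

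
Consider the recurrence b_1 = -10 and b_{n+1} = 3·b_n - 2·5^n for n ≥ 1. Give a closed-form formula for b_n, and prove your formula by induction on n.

b_n = -5·3^(n - 1) - 5^n

Computing the first terms: b_1 = -10, b_2 = -40, b_3 = -170. This suggests b_n = -5·3^(n - 1) - 5^n.
Base step (n = 1): the formula gives -10 = -10 = b_1.
Suppose the result is true for n = i, so b_i = -5·3^(i - 1) - 5^i.
Then b_{i+1} = 3·b_i - 2·5^i = 3·(-5·3^(i - 1) - 5^i) - 2·5^i = -5·3^i - 5^(i + 1) = -5·3^((i+1) - 1) - 5^(i+1),
which is the claimed formula at n = i+1.
By the principle of mathematical induction, the result holds for all n ≥ 1.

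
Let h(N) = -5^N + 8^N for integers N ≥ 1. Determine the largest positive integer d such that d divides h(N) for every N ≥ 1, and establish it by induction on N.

d = 3

Computing the first values: h(1) = 3 and h(2) = 39; gcd(3, 39) = 3, so d ≤ 3.
We prove 3 | -5^N + 8^N for all N ≥ 1 by induction on N.
Base case (N = 1): h(1) = 3 = 3·(1), so 3 | h(1).
For the inductive step, assume it holds for an arbitrary p ≥ 1, i.e. 3 | h(p). Then
8^{p+1} − 5^{p+1} = 8·8^p − 5·5^p = 8·(8^p − 5^p) + (3)·5^p. The first term is divisible by 3 by the inductive hypothesis, and the second term (3)·5^p is divisible by 3 since 3 | 3. Hence 3 | h(p+1).
By induction, the statement is established for all N ≥ 1.
Therefore the largest such d is 3.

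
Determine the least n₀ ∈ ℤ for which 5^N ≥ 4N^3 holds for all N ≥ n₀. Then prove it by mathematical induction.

n₀ = 3

At N = 2: 25 < 32, so the inequality fails and n₀ ≥ 3. We prove 5^N ≥ 4N^3 for all N ≥ 3.
When N = 3: 5^N = 125 and 4N^3 = 108, so 125 ≥ 108.
Inductive step: assume the claim holds for N = r, so 5^r ≥ 4r^3.
Then 5^(r + 1) = 5·(5^r) ≥ 5·(4r^3).
Also, for r ≥ 3 we have 5·(4r^3) ≥ 4(r+1)^3, since 5 ≥ (1 + 1/r)^3 for all r ≥ 3.
Combining, 5^(r + 1) ≥ 4(r+1)^3.
Hence, by induction on N, the claim holds for every N ≥ 3.
Hence the smallest such n₀ is 3.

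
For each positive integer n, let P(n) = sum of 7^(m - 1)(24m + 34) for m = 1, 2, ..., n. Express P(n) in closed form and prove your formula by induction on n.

We claim P(n) = 7^n(4n + 5) - 5 for all n ≥ 1.
For the base case n = 1: P(1) = 58, and the closed form gives 58. They agree.
Inductive step: suppose the statement holds for some m ≥ 1, so P(m) = 7^m(4m + 5) - 5.
Then P(m+1) = P(m) + (7^m(24m + 58)) = (7^m(4m + 5) - 5) + (7^m(24m + 58)).
Simplifying, P(m+1) = 28·7^m·m + 63·7^m - 5 = 7^(m+1)(4(m+1) + 5) - 5,
which is the closed form with n = m+1.
By induction, the statement is established for all n ≥ 1.

P(n) = 7^n(4n + 5) - 5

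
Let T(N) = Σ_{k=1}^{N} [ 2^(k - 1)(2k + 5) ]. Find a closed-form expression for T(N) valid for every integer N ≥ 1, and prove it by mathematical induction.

We claim T(N) = 2^N(2N + 3) - 3 for all N ≥ 1.
For the base case N = 1: T(1) = 7, and the closed form gives 7. They agree.
Inductive step: assume the claim holds for N = k, so T(k) = 2^k(2k + 3) - 3.
Then T(k+1) = T(k) + (2^k(2k + 7)) = (2^k(2k + 3) - 3) + (2^k(2k + 7)).
Simplifying, T(k+1) = 4·2^k·k + 10·2^k - 3 = 2^(k+1)(2(k+1) + 3) - 3,
which is the closed form with N = k+1.
This completes the induction.

T(N) = 2^N(2N + 3) - 3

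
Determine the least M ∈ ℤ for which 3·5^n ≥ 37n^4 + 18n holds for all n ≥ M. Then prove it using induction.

At n = 6: 46875 < 48060, so the inequality fails and M ≥ 7. We prove 3·5^n ≥ 37n^4 + 18n for all n ≥ 7.
Base step (n = 7): 3·5^n = 234375 and 37n^4 + 18n = 88963, so 234375 ≥ 88963.
For the inductive step, assume it holds for an arbitrary p ≥ 7, so 3·5^p ≥ 37p^4 + 18p.
Then 3·5^(p + 1) = 5·(3·5^p) ≥ 5·(37p^4 + 18p).
Also, for p ≥ 7 we have 5·(37p^4 + 18p) ≥ 37(p+1)^4 + 18(p+1), since 5·(37p^4 + 18p) − (37(p+1)^4 + 18(p+1)) = 148p^4 - 148p^3 - 222p^2 - 76p - 55, which is nonnegative for all p ≥ 7.
Combining, 3·5^(p + 1) ≥ 37(p+1)^4 + 18(p+1).
By induction, the statement is established for all n ≥ 7.
Hence the smallest such M is 7.

M = 7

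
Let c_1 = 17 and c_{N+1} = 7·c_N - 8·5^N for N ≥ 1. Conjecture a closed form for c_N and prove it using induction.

c_N = 4·5^N - 3·7^(N - 1)

Computing the first terms: c_1 = 17, c_2 = 79, c_3 = 353. This suggests c_N = 4·5^N - 3·7^(N - 1).
When N = 1: the formula gives 17 = 17 = c_1.
For the inductive step, assume it holds for an arbitrary r ≥ 1, so c_r = 4·5^r - 3·7^(r - 1).
Then c_{r+1} = 7·c_r - 8·5^r = 7·(4·5^r - 3·7^(r - 1)) - 8·5^r = 4·5^(r + 1) - 3·7^r = 4·5^(r+1) - 3·7^((r+1) - 1),
which is the claimed formula at N = r+1.
This completes the induction.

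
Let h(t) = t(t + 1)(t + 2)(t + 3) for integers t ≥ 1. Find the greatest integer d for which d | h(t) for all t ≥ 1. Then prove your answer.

d = 24

Computing the first values: h(1) = 24 and h(2) = 120; gcd(24, 120) = 24, so d ≤ 24.
We prove 24 | t(t + 1)(t + 2)(t + 3) for all t ≥ 1 by induction on t.
Base step (t = 1): h(1) = 24 = 24·(1), so 24 | h(1).
Inductive step: suppose the statement holds for some j ≥ 1, i.e. 24 | h(j). Then
h(j+1) − h(j) = (j+1)·(j+2)·(j+3)·(j+4) − j·(j+1)·(j+2)·(j+3) = (j+1)·(j+2)·(j+3)·[(j+4) − j] = 4·(j+1)·(j+2)·(j+3). The product of 3 consecutive integers is divisible by (3)! = 6, so h(j+1) − h(j) is divisible by 4·6 = 24. By the inductive hypothesis 24 | h(j), hence 24 | h(j+1).
By the principle of mathematical induction, the result holds for all t ≥ 1.
Therefore the largest such d is 24.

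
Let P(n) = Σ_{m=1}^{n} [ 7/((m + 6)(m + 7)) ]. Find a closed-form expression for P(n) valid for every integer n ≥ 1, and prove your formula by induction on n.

P(n) = n/(n + 7)

We claim P(n) = n/(n + 7) for all n ≥ 1.
For the base case n = 1: P(1) = 1/8, and the closed form gives 1/8. They agree.
For the inductive step, assume it holds for an arbitrary m ≥ 1, so P(m) = m/(m + 7).
Then P(m+1) = P(m) + (7/((m + 7)(m + 8))) = (m/(m + 7)) + (7/((m + 7)(m + 8))).
Simplifying, P(m+1) = (m + 1)/(m + 8) = (m+1)/((m+1) + 7),
which is the closed form with n = m+1.
This completes the induction.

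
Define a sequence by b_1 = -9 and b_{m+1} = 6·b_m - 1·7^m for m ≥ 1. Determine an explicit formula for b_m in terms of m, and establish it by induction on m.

Computing the first terms: b_1 = -9, b_2 = -61, b_3 = -415. This suggests b_m = -2·6^(m - 1) - 7^m.
Base case (m = 1): the formula gives -9 = -9 = b_1.
Inductive step: suppose the statement holds for some i ≥ 1, so b_i = -2·6^(i - 1) - 7^i.
Then b_{i+1} = 6·b_i - 1·7^i = 6·(-2·6^(i - 1) - 7^i) - 1·7^i = -2·6^i - 7^(i + 1) = -2·6^((i+1) - 1) - 7^(i+1),
which is the claimed formula at m = i+1.
By the principle of mathematical induction, the result holds for all m ≥ 1.

b_m = -2·6^(m - 1) - 7^m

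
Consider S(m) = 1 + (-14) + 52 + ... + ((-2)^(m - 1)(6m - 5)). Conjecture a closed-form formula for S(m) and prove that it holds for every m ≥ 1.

S(m) = (-2)^m(-2m + 1) - 1

We claim S(m) = (-2)^m(-2m + 1) - 1 for all m ≥ 1.
When m = 1: S(1) = 1, and the closed form gives 1. They agree.
Inductive step: assume the claim holds for m = i, so S(i) = (-2)^i(-2i + 1) - 1.
Then S(i+1) = S(i) + ((-2)^i(6i + 1)) = ((-2)^i(-2i + 1) - 1) + ((-2)^i(6i + 1)).
Simplifying, S(i+1) = -(-2)^(i + 1) + (-2)^(i + 2)i - 1 = (-2)^(i+1)(-2(i+1) + 1) - 1,
which is the closed form with m = i+1.
By the principle of mathematical induction, the result holds for all m ≥ 1.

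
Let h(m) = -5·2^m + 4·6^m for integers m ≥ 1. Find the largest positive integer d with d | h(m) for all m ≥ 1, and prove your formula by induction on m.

Computing the first values: h(1) = 14 and h(2) = 124; gcd(14, 124) = 2, so d ≤ 2.
We prove 2 | -5·2^m + 4·6^m for all m ≥ 1 by induction on m.
For the base case m = 1: h(1) = 14 = 2·(7), so 2 | h(1).
Suppose the result is true for m = i, i.e. 2 | h(i). Then
h(i+1) − 6·h(i) = (-5·2^(i+1) + 4·6^(i+1)) − 6·(-5·2^i + 4·6^i) = (-5)·2^i·(2 − 6) = (20)·2^i. Since 2 | h(i) by the inductive hypothesis, 2 | 6·h(i); and 2 | 20 since 20 = 2·10. Therefore 2 | h(i+1).
By the principle of mathematical induction, the result holds for all m ≥ 1.
Therefore the largest such d is 2.

d = 2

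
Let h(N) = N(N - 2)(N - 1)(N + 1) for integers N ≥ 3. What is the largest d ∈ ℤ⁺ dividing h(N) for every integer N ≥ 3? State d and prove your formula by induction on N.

d = 24

Computing the first values: h(3) = 24 and h(4) = 120; gcd(24, 120) = 24, so d ≤ 24.
We prove 24 | N(N - 2)(N - 1)(N + 1) for all N ≥ 3 by induction on N.
When N = 3: h(3) = 24 = 24·(1), so 24 | h(3).
Suppose the result is true for N = k, i.e. 24 | h(k). Then
h(k+1) − h(k) = (k-1)·k·(k+1)·(k+2) − (k-2)·(k-1)·k·(k+1) = (k-1)·k·(k+1)·[(k+2) − (k-2)] = 4·(k-1)·k·(k+1). The product of 3 consecutive integers is divisible by (3)! = 6, so h(k+1) − h(k) is divisible by 4·6 = 24. By the inductive hypothesis 24 | h(k), hence 24 | h(k+1).
This completes the induction.
Therefore the largest such d is 24.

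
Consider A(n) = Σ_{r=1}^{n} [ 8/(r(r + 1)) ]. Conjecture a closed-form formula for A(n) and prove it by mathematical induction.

We claim A(n) = 8n/(n + 1) for all n ≥ 1.
When n = 1: A(1) = 4, and the closed form gives 4. They agree.
Inductive step: suppose the statement holds for some r ≥ 1, so A(r) = 8r/(r + 1).
Then A(r+1) = A(r) + (8/((r + 1)(r + 2))) = (8r/(r + 1)) + (8/((r + 1)(r + 2))).
Simplifying, A(r+1) = 8(r + 1)/(r + 2) = 8(r+1)/((r+1) + 1),
which is the closed form with n = r+1.
This completes the induction.

A(n) = 8n/(n + 1)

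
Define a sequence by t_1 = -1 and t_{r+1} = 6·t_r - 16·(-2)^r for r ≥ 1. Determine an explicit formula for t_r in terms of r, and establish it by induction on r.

t_r = -(-2)^(r + 1) + 3·6^(r - 1)

Computing the first terms: t_1 = -1, t_2 = 26, t_3 = 92. This suggests t_r = -(-2)^(r + 1) + 3·6^(r - 1).
Base case (r = 1): the formula gives -1 = -1 = t_1.
Suppose the result is true for r = p, so t_p = -(-2)^(p + 1) + 3·6^(p - 1).
Then t_{p+1} = 6·t_p - 16·(-2)^p = 6·(-(-2)^(p + 1) + 3·6^(p - 1)) - 16·(-2)^p = -(-2)^(p + 2) + 3·6^p = -(-2)^((p+1) + 1) + 3·6^((p+1) - 1),
which is the claimed formula at r = p+1.
This completes the induction.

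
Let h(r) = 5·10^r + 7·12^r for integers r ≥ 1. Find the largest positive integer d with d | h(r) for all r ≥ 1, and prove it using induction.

Computing the first values: h(1) = 134 and h(2) = 1508; gcd(134, 1508) = 2, so d ≤ 2.
We prove 2 | 5·10^r + 7·12^r for all r ≥ 1 by induction on r.
When r = 1: h(1) = 134 = 2·(67), so 2 | h(1).
Inductive step: suppose the statement holds for some j ≥ 1, i.e. 2 | h(j). Then
h(j+1) − 12·h(j) = (5·10^(j+1) + 7·12^(j+1)) − 12·(5·10^j + 7·12^j) = (5)·10^j·(10 − 12) = (-10)·10^j. Since 2 | h(j) by the inductive hypothesis, 2 | 12·h(j); and 2 | -10 since -10 = 2·-5. Therefore 2 | h(j+1).
By the principle of mathematical induction, the result holds for all r ≥ 1.
Therefore the largest such d is 2.

d = 2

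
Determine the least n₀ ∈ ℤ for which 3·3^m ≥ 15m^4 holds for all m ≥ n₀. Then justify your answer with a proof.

At m = 9: 59049 < 98415, so the inequality fails and n₀ ≥ 10. We prove 3·3^m ≥ 15m^4 for all m ≥ 10.
Base case (m = 10): 3·3^m = 177147 and 15m^4 = 150000, so 177147 ≥ 150000.
Suppose the result is true for m = k, so 3·3^k ≥ 15k^4.
Then 3·3^(k + 1) = 3·(3·3^k) ≥ 3·(15k^4).
Also, for k ≥ 10 we have 3·(15k^4) ≥ 15(k+1)^4, since 3 ≥ (1 + 1/k)^4 for all k ≥ 10.
Combining, 3·3^(k + 1) ≥ 15(k+1)^4.
By induction, the statement is established for all m ≥ 10.
Hence the smallest such n₀ is 10.

n₀ = 10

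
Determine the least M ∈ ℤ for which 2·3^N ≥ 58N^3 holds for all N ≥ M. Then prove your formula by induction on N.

M = 10

At N = 9: 39366 < 42282, so the inequality fails and M ≥ 10. We prove 2·3^N ≥ 58N^3 for all N ≥ 10.
Base step (N = 10): 2·3^N = 118098 and 58N^3 = 58000, so 118098 ≥ 58000.
Suppose the result is true for N = m, so 2·3^m ≥ 58m^3.
Then 2·3^(m + 1) = 3·(2·3^m) ≥ 3·(58m^3).
Also, for m ≥ 10 we have 3·(58m^3) ≥ 58(m+1)^3, since 3 ≥ (1 + 1/m)^3 for all m ≥ 10.
Combining, 2·3^(m + 1) ≥ 58(m+1)^3.
This completes the induction.
Hence the smallest such M is 10.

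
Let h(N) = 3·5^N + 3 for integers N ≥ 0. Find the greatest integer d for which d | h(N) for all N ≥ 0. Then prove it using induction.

Computing the first values: h(0) = 6 and h(1) = 18; gcd(6, 18) = 6, so d ≤ 6.
We prove 6 | 3·5^N + 3 for all N ≥ 0 by induction on N.
For the base case N = 0: h(0) = 6 = 6·(1), so 6 | h(0).
Inductive step: suppose the statement holds for some m ≥ 0, i.e. 6 | h(m). Then
h(m+1) = 3·5^(m+1) + 3 = 5·(3·5^m + 3) - 12 = 5·h(m) - 12. The first term is divisible by 6 by the inductive hypothesis, and -12 is divisible by 6. Hence 6 | h(m+1).
By induction, the statement is established for all N ≥ 0.
Therefore the largest such d is 6.

d = 6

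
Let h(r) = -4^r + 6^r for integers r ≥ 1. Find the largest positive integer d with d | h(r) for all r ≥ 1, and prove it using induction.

Computing the first values: h(1) = 2 and h(2) = 20; gcd(2, 20) = 2, so d ≤ 2.
We prove 2 | -4^r + 6^r for all r ≥ 1 by induction on r.
Base case (r = 1): h(1) = 2 = 2·(1), so 2 | h(1).
Inductive step: assume the claim holds for r = m, i.e. 2 | h(m). Then
6^{m+1} − 4^{m+1} = 6·6^m − 4·4^m = 6·(6^m − 4^m) + (2)·4^m. The first term is divisible by 2 by the inductive hypothesis, and the second term (2)·4^m is divisible by 2 since 2 | 2. Hence 2 | h(m+1).
This completes the induction.
Therefore the largest such d is 2.

d = 2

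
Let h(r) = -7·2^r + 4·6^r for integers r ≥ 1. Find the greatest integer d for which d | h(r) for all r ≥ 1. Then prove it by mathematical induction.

d = 2

Computing the first values: h(1) = 10 and h(2) = 116; gcd(10, 116) = 2, so d ≤ 2.
We prove 2 | -7·2^r + 4·6^r for all r ≥ 1 by induction on r.
Base step (r = 1): h(1) = 10 = 2·(5), so 2 | h(1).
Inductive step: suppose the statement holds for some i ≥ 1, i.e. 2 | h(i). Then
h(i+1) − 6·h(i) = (-7·2^(i+1) + 4·6^(i+1)) − 6·(-7·2^i + 4·6^i) = (-7)·2^i·(2 − 6) = (28)·2^i. Since 2 | h(i) by the inductive hypothesis, 2 | 6·h(i); and 2 | 28 since 28 = 2·14. Therefore 2 | h(i+1).
Hence, by induction on r, the claim holds for every r ≥ 1.
Therefore the largest such d is 2.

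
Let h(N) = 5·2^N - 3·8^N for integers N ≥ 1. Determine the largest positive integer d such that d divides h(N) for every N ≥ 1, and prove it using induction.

Computing the first values: h(1) = -14 and h(2) = -172; gcd(-14, -172) = 2, so d ≤ 2.
We prove 2 | 5·2^N - 3·8^N for all N ≥ 1 by induction on N.
Base case (N = 1): h(1) = -14 = 2·(-7), so 2 | h(1).
For the inductive step, assume it holds for an arbitrary r ≥ 1, i.e. 2 | h(r). Then
h(r+1) − 8·h(r) = (5·2^(r+1) - 3·8^(r+1)) − 8·(5·2^r - 3·8^r) = (5)·2^r·(2 − 8) = (-30)·2^r. Since 2 | h(r) by the inductive hypothesis, 2 | 8·h(r); and 2 | -30 since -30 = 2·-15. Therefore 2 | h(r+1).
Hence, by induction on N, the claim holds for every N ≥ 1.
Therefore the largest such d is 2.

d = 2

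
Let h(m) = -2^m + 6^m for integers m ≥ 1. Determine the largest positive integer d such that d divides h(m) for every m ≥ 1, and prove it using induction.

d = 4

Computing the first values: h(1) = 4 and h(2) = 32; gcd(4, 32) = 4, so d ≤ 4.
We prove 4 | -2^m + 6^m for all m ≥ 1 by induction on m.
When m = 1: h(1) = 4 = 4·(1), so 4 | h(1).
Suppose the result is true for m = j, i.e. 4 | h(j). Then
6^{j+1} − 2^{j+1} = 6·6^j − 2·2^j = 6·(6^j − 2^j) + (4)·2^j. The first term is divisible by 4 by the inductive hypothesis, and the second term (4)·2^j is divisible by 4 since 4 | 4. Hence 4 | h(j+1).
By induction, the statement is established for all m ≥ 1.
Therefore the largest such d is 4.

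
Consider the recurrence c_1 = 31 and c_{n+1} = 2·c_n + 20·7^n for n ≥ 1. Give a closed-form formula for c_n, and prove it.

Computing the first terms: c_1 = 31, c_2 = 202, c_3 = 1384. This suggests c_n = 3·2^(n - 1) + 4·7^n.
When n = 1: the formula gives 31 = 31 = c_1.
Inductive step: assume the claim holds for n = i, so c_i = 3·2^(i - 1) + 4·7^i.
Then c_{i+1} = 2·c_i + 20·7^i = 2·(3·2^(i - 1) + 4·7^i) + 20·7^i = 3·2^i + 4·7^(i + 1) = 3·2^((i+1) - 1) + 4·7^(i+1),
which is the claimed formula at n = i+1.
Hence, by induction on n, the claim holds for every n ≥ 1.

c_n = 3·2^(n - 1) + 4·7^n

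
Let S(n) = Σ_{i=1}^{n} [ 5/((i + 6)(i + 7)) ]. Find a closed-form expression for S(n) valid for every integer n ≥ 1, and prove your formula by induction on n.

S(n) = 5n/(7(n + 7))

We claim S(n) = 5n/(7(n + 7)) for all n ≥ 1.
Base case (n = 1): S(1) = 5/56, and the closed form gives 5/56. They agree.
Suppose the result is true for n = i, so S(i) = 5i/(7(i + 7)).
Then S(i+1) = S(i) + (5/((i + 7)(i + 8))) = (5i/(7(i + 7))) + (5/((i + 7)(i + 8))).
Simplifying, S(i+1) = 5(i + 1)/(7(i + 8)) = 5(i+1)/(7((i+1) + 7)),
which is the closed form with n = i+1.
This completes the induction.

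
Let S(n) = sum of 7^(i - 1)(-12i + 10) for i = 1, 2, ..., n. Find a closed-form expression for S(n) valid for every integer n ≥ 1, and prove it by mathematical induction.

We claim S(n) = 2·7^n(-n + 1) - 2 for all n ≥ 1.
Base step (n = 1): S(1) = -2, and the closed form gives -2. They agree.
Inductive step: suppose the statement holds for some i ≥ 1, so S(i) = 2·7^i(-i + 1) - 2.
Then S(i+1) = S(i) + (7^i(-12i - 2)) = (2·7^i(-i + 1) - 2) + (7^i(-12i - 2)).
Simplifying, S(i+1) = -14·7^i·i - 2 = 2·7^(i+1)(-(i+1) + 1) - 2,
which is the closed form with n = i+1.
This completes the induction.

S(n) = 2·7^n(-n + 1) - 2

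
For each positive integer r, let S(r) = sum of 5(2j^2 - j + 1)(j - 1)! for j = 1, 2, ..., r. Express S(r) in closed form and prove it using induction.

We claim S(r) = (10r + 5)r! - 5 for all r ≥ 1.
When r = 1: S(1) = 10, and the closed form gives 10. They agree.
For the inductive step, assume it holds for an arbitrary j ≥ 1, so S(j) = (10j + 5)j! - 5.
Then S(j+1) = S(j) + (5(2j^2 + 3j + 2)j!) = ((10j + 5)j! - 5) + (5(2j^2 + 3j + 2)j!).
Simplifying, S(j+1) = (10(j+1) + 5)(j+1)! - 5,
which is the closed form with r = j+1.
Hence, by induction on r, the claim holds for every r ≥ 1.

S(r) = (10r + 5)r! - 5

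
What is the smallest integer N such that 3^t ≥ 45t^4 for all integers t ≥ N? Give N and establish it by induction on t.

N = 13

At t = 12: 531441 < 933120, so the inequality fails and N ≥ 13. We prove 3^t ≥ 45t^4 for all t ≥ 13.
Base case (t = 13): 3^t = 1594323 and 45t^4 = 1285245, so 1594323 ≥ 1285245.
Suppose the result is true for t = m, so 3^m ≥ 45m^4.
Then 3^(m + 1) = 3·(3^m) ≥ 3·(45m^4).
Also, for m ≥ 13 we have 3·(45m^4) ≥ 45(m+1)^4, since 3 ≥ (1 + 1/m)^4 for all m ≥ 13.
Combining, 3^(m + 1) ≥ 45(m+1)^4.
By induction, the statement is established for all t ≥ 13.
Hence the smallest such N is 13.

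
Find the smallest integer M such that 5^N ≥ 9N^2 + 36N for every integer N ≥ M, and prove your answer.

M = 4

At N = 3: 125 < 189, so the inequality fails and M ≥ 4. We prove 5^N ≥ 9N^2 + 36N for all N ≥ 4.
Base step (N = 4): 5^N = 625 and 9N^2 + 36N = 288, so 625 ≥ 288.
Inductive step: suppose the statement holds for some i ≥ 4, so 5^i ≥ 9i^2 + 36i.
Then 5^(i + 1) = 5·(5^i) ≥ 5·(9i^2 + 36i).
Also, for i ≥ 4 we have 5·(9i^2 + 36i) ≥ 9(i+1)^2 + 36(i+1), since 5·(9i^2 + 36i) − (9(i+1)^2 + 36(i+1)) = 36i^2 + 126i - 45, which is nonnegative for all i ≥ 4.
Combining, 5^(i + 1) ≥ 9(i+1)^2 + 36(i+1).
By the principle of mathematical induction, the result holds for all N ≥ 4.
Hence the smallest such M is 4.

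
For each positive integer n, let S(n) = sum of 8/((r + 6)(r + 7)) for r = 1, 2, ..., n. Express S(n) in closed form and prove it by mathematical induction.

S(n) = 8n/(7(n + 7))

We claim S(n) = 8n/(7(n + 7)) for all n ≥ 1.
For the base case n = 1: S(1) = 1/7, and the closed form gives 1/7. They agree.
Suppose the result is true for n = r, so S(r) = 8r/(7(r + 7)).
Then S(r+1) = S(r) + (8/((r + 7)(r + 8))) = (8r/(7(r + 7))) + (8/((r + 7)(r + 8))).
Simplifying, S(r+1) = 8(r + 1)/(7(r + 8)) = 8(r+1)/(7((r+1) + 7)),
which is the closed form with n = r+1.
Hence, by induction on n, the claim holds for every n ≥ 1.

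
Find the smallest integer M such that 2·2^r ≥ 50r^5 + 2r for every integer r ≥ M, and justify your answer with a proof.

At r = 28: 536870912 < 860518456, so the inequality fails and M ≥ 29. We prove 2·2^r ≥ 50r^5 + 2r for all r ≥ 29.
For the base case r = 29: 2·2^r = 1073741824 and 50r^5 + 2r = 1025557508, so 1073741824 ≥ 1025557508.
For the inductive step, assume it holds for an arbitrary j ≥ 29, so 2·2^j ≥ 50j^5 + 2j.
Then 2·2^(j + 1) = 2·(2·2^j) ≥ 2·(50j^5 + 2j).
Also, for j ≥ 29 we have 2·(50j^5 + 2j) ≥ 50(j+1)^5 + 2(j+1), since 2·(50j^5 + 2j) − (50(j+1)^5 + 2(j+1)) = 50j^5 - 250j^4 - 500j^3 - 500j^2 - 248j - 52, which is nonnegative for all j ≥ 29.
Combining, 2·2^(j + 1) ≥ 50(j+1)^5 + 2(j+1).
By the principle of mathematical induction, the result holds for all r ≥ 29.
Hence the smallest such M is 29.

M = 29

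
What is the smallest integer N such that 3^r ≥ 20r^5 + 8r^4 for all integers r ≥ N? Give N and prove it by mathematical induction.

N = 16

At r = 15: 14348907 < 15592500, so the inequality fails and N ≥ 16. We prove 3^r ≥ 20r^5 + 8r^4 for all r ≥ 16.
Base step (r = 16): 3^r = 43046721 and 20r^5 + 8r^4 = 21495808, so 43046721 ≥ 21495808.
Inductive step: assume the claim holds for r = j, so 3^j ≥ 20j^5 + 8j^4.
Then 3^(j + 1) = 3·(3^j) ≥ 3·(20j^5 + 8j^4).
Also, for j ≥ 16 we have 3·(20j^5 + 8j^4) ≥ 20(j+1)^5 + 8(j+1)^4, since 3·(20j^5 + 8j^4) − (20(j+1)^5 + 8(j+1)^4) = 40j^5 - 84j^4 - 232j^3 - 248j^2 - 132j - 28, which is nonnegative for all j ≥ 16.
Combining, 3^(j + 1) ≥ 20(j+1)^5 + 8(j+1)^4.
By the principle of mathematical induction, the result holds for all r ≥ 16.
Hence the smallest such N is 16.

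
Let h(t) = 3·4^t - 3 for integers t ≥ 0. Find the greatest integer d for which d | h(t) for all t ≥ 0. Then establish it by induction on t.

Computing the first values: h(0) = 0 and h(1) = 9; gcd(0, 9) = 9, so d ≤ 9.
We prove 9 | 3·4^t - 3 for all t ≥ 0 by induction on t.
For the base case t = 0: h(0) = 0 = 9·(0), so 9 | h(0).
Suppose the result is true for t = m, i.e. 9 | h(m). Then
h(m+1) = 3·4^(m+1) - 3 = 4·(3·4^m - 3) + 9 = 4·h(m) + 9. The first term is divisible by 9 by the inductive hypothesis, and 9 is divisible by 9. Hence 9 | h(m+1).
By induction, the statement is established for all t ≥ 0.
Therefore the largest such d is 9.

d = 9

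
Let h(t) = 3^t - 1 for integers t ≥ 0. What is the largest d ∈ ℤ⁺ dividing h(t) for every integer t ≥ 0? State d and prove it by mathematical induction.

d = 2

Computing the first values: h(0) = 0 and h(1) = 2; gcd(0, 2) = 2, so d ≤ 2.
We prove 2 | 3^t - 1 for all t ≥ 0 by induction on t.
When t = 0: h(0) = 0 = 2·(0), so 2 | h(0).
For the inductive step, assume it holds for an arbitrary p ≥ 0, i.e. 2 | h(p). Then
h(p+1) = 3^(p+1) - 1 = 3·(3^p - 1) + 2 = 3·h(p) + 2. The first term is divisible by 2 by the inductive hypothesis, and 2 is divisible by 2. Hence 2 | h(p+1).
By the principle of mathematical induction, the result holds for all t ≥ 0.
Therefore the largest such d is 2.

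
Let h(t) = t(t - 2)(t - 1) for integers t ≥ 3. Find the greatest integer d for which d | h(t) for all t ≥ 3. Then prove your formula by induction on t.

d = 6

Computing the first values: h(3) = 6 and h(4) = 24; gcd(6, 24) = 6, so d ≤ 6.
We prove 6 | t(t - 2)(t - 1) for all t ≥ 3 by induction on t.
For the base case t = 3: h(3) = 6 = 6·(1), so 6 | h(3).
Inductive step: suppose the statement holds for some i ≥ 3, i.e. 6 | h(i). Then
h(i+1) − h(i) = (i-1)·i·(i+1) − (i-2)·(i-1)·i = (i-1)·i·[(i+1) − (i-2)] = 3·(i-1)·i. The product of 2 consecutive integers is divisible by (2)! = 2, so h(i+1) − h(i) is divisible by 3·2 = 6. By the inductive hypothesis 6 | h(i), hence 6 | h(i+1).
Hence, by induction on t, the claim holds for every t ≥ 3.
Therefore the largest such d is 6.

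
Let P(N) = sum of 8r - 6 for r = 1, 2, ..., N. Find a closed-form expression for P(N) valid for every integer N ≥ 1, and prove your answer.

We claim P(N) = 2N(2N - 1) for all N ≥ 1.
Base case (N = 1): P(1) = 2, and the closed form gives 2. They agree.
For the inductive step, assume it holds for an arbitrary r ≥ 1, so P(r) = 2r(2r - 1).
Then P(r+1) = P(r) + (8r + 2) = (2r(2r - 1)) + (8r + 2).
Simplifying, P(r+1) = 2(r + 1)(2r + 1) = 2(r+1)(2(r+1) - 1),
which is the closed form with N = r+1.
Hence, by induction on N, the claim holds for every N ≥ 1.

P(N) = 2N(2N - 1)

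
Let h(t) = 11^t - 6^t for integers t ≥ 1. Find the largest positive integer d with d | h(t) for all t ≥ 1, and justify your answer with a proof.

Computing the first values: h(1) = 5 and h(2) = 85; gcd(5, 85) = 5, so d ≤ 5.
We prove 5 | 11^t - 6^t for all t ≥ 1 by induction on t.
When t = 1: h(1) = 5 = 5·(1), so 5 | h(1).
Suppose the result is true for t = m, i.e. 5 | h(m). Then
11^{m+1} − 6^{m+1} = 11·11^m − 6·6^m = 11·(11^m − 6^m) + (5)·6^m. The first term is divisible by 5 by the inductive hypothesis, and the second term (5)·6^m is divisible by 5 since 5 | 5. Hence 5 | h(m+1).
Hence, by induction on t, the claim holds for every t ≥ 1.
Therefore the largest such d is 5.

d = 5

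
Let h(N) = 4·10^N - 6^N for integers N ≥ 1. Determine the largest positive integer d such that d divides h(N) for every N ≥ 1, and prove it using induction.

Computing the first values: h(1) = 34 and h(2) = 364; gcd(34, 364) = 2, so d ≤ 2.
We prove 2 | 4·10^N - 6^N for all N ≥ 1 by induction on N.
For the base case N = 1: h(1) = 34 = 2·(17), so 2 | h(1).
For the inductive step, assume it holds for an arbitrary r ≥ 1, i.e. 2 | h(r). Then
h(r+1) − 10·h(r) = (4·10^(r+1) - 6^(r+1)) − 10·(4·10^r - 6^r) = (-1)·6^r·(6 − 10) = (4)·6^r. Since 2 | h(r) by the inductive hypothesis, 2 | 10·h(r); and 2 | 4 since 4 = 2·2. Therefore 2 | h(r+1).
By the principle of mathematical induction, the result holds for all N ≥ 1.
Therefore the largest such d is 2.

d = 2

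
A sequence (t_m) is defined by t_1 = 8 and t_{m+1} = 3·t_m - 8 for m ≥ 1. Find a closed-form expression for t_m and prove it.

t_m = 4·3^(m - 1) + 4

Computing the first terms: t_1 = 8, t_2 = 16, t_3 = 40. This suggests t_m = 4·3^(m - 1) + 4.
Base case (m = 1): the formula gives 8 = 8 = t_1.
Inductive step: assume the claim holds for m = p, so t_p = 4·3^(p - 1) + 4.
Then t_{p+1} = 3·t_p - 8 = 3·(4·3^(p - 1) + 4) - 8 = 4·3^p + 4 = 4·3^((p+1) - 1) + 4,
which is the claimed formula at m = p+1.
This completes the induction.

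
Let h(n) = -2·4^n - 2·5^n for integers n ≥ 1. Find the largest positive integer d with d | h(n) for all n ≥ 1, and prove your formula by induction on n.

d = 2

Computing the first values: h(1) = -18 and h(2) = -82; gcd(-18, -82) = 2, so d ≤ 2.
We prove 2 | -2·4^n - 2·5^n for all n ≥ 1 by induction on n.
For the base case n = 1: h(1) = -18 = 2·(-9), so 2 | h(1).
Suppose the result is true for n = r, i.e. 2 | h(r). Then
h(r+1) − 5·h(r) = (-2·4^(r+1) - 2·5^(r+1)) − 5·(-2·4^r - 2·5^r) = (-2)·4^r·(4 − 5) = (2)·4^r. Since 2 | h(r) by the inductive hypothesis, 2 | 5·h(r); and 2 | 2 since 2 = 2·1. Therefore 2 | h(r+1).
By induction, the statement is established for all n ≥ 1.
Therefore the largest such d is 2.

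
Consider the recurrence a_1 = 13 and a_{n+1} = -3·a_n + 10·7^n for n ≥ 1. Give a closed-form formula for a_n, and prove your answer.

a_n = -2(-3)^n + 7^n

Computing the first terms: a_1 = 13, a_2 = 31, a_3 = 397. This suggests a_n = -2(-3)^n + 7^n.
Base case (n = 1): the formula gives 13 = 13 = a_1.
Inductive step: assume the claim holds for n = i, so a_i = -2(-3)^i + 7^i.
Then a_{i+1} = -3·a_i + 10·7^i = -3·(-2(-3)^i + 7^i) + 10·7^i = -2(-3)^(i + 1) + 7^(i + 1),
which is the claimed formula at n = i+1.
This completes the induction.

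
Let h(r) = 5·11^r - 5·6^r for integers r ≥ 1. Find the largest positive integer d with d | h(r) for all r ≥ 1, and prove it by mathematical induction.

d = 25

Computing the first values: h(1) = 25 and h(2) = 425; gcd(25, 425) = 25, so d ≤ 25.
We prove 25 | 5·11^r - 5·6^r for all r ≥ 1 by induction on r.
Base case (r = 1): h(1) = 25 = 25·(1), so 25 | h(1).
Suppose the result is true for r = j, i.e. 25 | h(j). Then
h(j+1) − 11·h(j) = (5·11^(j+1) - 5·6^(j+1)) − 11·(5·11^j - 5·6^j) = (-5)·6^j·(6 − 11) = (25)·6^j. Since 25 | h(j) by the inductive hypothesis, 25 | 11·h(j); and 25 | 25 since 25 = 25·1. Therefore 25 | h(j+1).
By induction, the statement is established for all r ≥ 1.
Therefore the largest such d is 25.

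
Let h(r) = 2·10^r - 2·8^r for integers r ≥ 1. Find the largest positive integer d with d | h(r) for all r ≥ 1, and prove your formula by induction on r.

d = 4

Computing the first values: h(1) = 4 and h(2) = 72; gcd(4, 72) = 4, so d ≤ 4.
We prove 4 | 2·10^r - 2·8^r for all r ≥ 1 by induction on r.
For the base case r = 1: h(1) = 4 = 4·(1), so 4 | h(1).
Inductive step: suppose the statement holds for some i ≥ 1, i.e. 4 | h(i). Then
h(i+1) − 10·h(i) = (2·10^(i+1) - 2·8^(i+1)) − 10·(2·10^i - 2·8^i) = (-2)·8^i·(8 − 10) = (4)·8^i. Since 4 | h(i) by the inductive hypothesis, 4 | 10·h(i); and 4 | 4 since 4 = 4·1. Therefore 4 | h(i+1).
Hence, by induction on r, the claim holds for every r ≥ 1.
Therefore the largest such d is 4.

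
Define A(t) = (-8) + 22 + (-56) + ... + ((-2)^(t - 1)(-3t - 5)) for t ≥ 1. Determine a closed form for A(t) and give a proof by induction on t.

A(t) = (-2)^t(t + 2) - 2

We claim A(t) = (-2)^t(t + 2) - 2 for all t ≥ 1.
For the base case t = 1: A(1) = -8, and the closed form gives -8. They agree.
Inductive step: suppose the statement holds for some p ≥ 1, so A(p) = (-2)^p(p + 2) - 2.
Then A(p+1) = A(p) + ((-2)^p(-3p - 8)) = ((-2)^p(p + 2) - 2) + ((-2)^p(-3p - 8)).
Simplifying, A(p+1) = -2(-2)^p·p - 6(-2)^p - 2 = (-2)^(p+1)((p+1) + 2) - 2,
which is the closed form with t = p+1.
By induction, the statement is established for all t ≥ 1.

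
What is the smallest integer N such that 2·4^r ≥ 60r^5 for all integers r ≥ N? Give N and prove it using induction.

At r = 11: 8388608 < 9663060, so the inequality fails and N ≥ 12. We prove 2·4^r ≥ 60r^5 for all r ≥ 12.
Base step (r = 12): 2·4^r = 33554432 and 60r^5 = 14929920, so 33554432 ≥ 14929920.
Inductive step: assume the claim holds for r = k, so 2·4^k ≥ 60k^5.
Then 2·4^(k + 1) = 4·(2·4^k) ≥ 4·(60k^5).
Also, for k ≥ 12 we have 4·(60k^5) ≥ 60(k+1)^5, since 4 ≥ (1 + 1/k)^5 for all k ≥ 12.
Combining, 2·4^(k + 1) ≥ 60(k+1)^5.
By the principle of mathematical induction, the result holds for all r ≥ 12.
Hence the smallest such N is 12.

N = 12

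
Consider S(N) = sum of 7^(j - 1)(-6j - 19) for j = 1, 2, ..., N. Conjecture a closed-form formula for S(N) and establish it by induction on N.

We claim S(N) = -7^N(N + 3) + 3 for all N ≥ 1.
Base step (N = 1): S(1) = -25, and the closed form gives -25. They agree.
Inductive step: assume the claim holds for N = j, so S(j) = -7^j(j + 3) + 3.
Then S(j+1) = S(j) + (7^j(-6j - 25)) = (-7^j(j + 3) + 3) + (7^j(-6j - 25)).
Simplifying, S(j+1) = -7·7^j·j - 28·7^j + 3 = -7^(j+1)((j+1) + 3) + 3,
which is the closed form with N = j+1.
Hence, by induction on N, the claim holds for every N ≥ 1.

S(N) = -7^N(N + 3) + 3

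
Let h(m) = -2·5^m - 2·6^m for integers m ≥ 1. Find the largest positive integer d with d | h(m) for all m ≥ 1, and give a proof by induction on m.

d = 2

Computing the first values: h(1) = -22 and h(2) = -122; gcd(-22, -122) = 2, so d ≤ 2.
We prove 2 | -2·5^m - 2·6^m for all m ≥ 1 by induction on m.
Base step (m = 1): h(1) = -22 = 2·(-11), so 2 | h(1).
Inductive step: suppose the statement holds for some i ≥ 1, i.e. 2 | h(i). Then
h(i+1) − 6·h(i) = (-2·5^(i+1) - 2·6^(i+1)) − 6·(-2·5^i - 2·6^i) = (-2)·5^i·(5 − 6) = (2)·5^i. Since 2 | h(i) by the inductive hypothesis, 2 | 6·h(i); and 2 | 2 since 2 = 2·1. Therefore 2 | h(i+1).
By the principle of mathematical induction, the result holds for all m ≥ 1.
Therefore the largest such d is 2.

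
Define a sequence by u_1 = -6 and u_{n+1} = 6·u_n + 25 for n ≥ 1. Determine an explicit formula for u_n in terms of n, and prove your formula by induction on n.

Computing the first terms: u_1 = -6, u_2 = -11, u_3 = -41. This suggests u_n = -6^(n - 1) - 5.
For the base case n = 1: the formula gives -6 = -6 = u_1.
Inductive step: assume the claim holds for n = i, so u_i = -6^(i - 1) - 5.
Then u_{i+1} = 6·u_i + 25 = 6·(-6^(i - 1) - 5) + 25 = -6^i - 5 = -6^((i+1) - 1) - 5,
which is the claimed formula at n = i+1.
This completes the induction.

u_n = -6^(n - 1) - 5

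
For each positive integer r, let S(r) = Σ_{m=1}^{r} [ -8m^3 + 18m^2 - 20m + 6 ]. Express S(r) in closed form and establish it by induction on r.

S(r) = -r(2r^3 - 2r^2 + 3r + 1)

We claim S(r) = -r(2r^3 - 2r^2 + 3r + 1) for all r ≥ 1.
Base case (r = 1): S(1) = -4, and the closed form gives -4. They agree.
Inductive step: suppose the statement holds for some m ≥ 1, so S(m) = m(-2m^3 + 2m^2 - 3m - 1).
Then S(m+1) = S(m) + (-8m^3 - 6m^2 - 8m - 4) = (m(-2m^3 + 2m^2 - 3m - 1)) + (-8m^3 - 6m^2 - 8m - 4).
Simplifying, S(m+1) = -(m + 1)(2m^3 + 4m^2 + 5m + 4) = -(m+1)(2(m+1)^3 - 2(m+1)^2 + 3(m+1) + 1),
which is the closed form with r = m+1.
By induction, the statement is established for all r ≥ 1.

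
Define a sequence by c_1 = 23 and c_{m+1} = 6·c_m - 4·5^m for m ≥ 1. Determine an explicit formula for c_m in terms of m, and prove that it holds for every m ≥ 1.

Computing the first terms: c_1 = 23, c_2 = 118, c_3 = 608. This suggests c_m = 4·5^m + 3·6^(m - 1).
Base step (m = 1): the formula gives 23 = 23 = c_1.
Suppose the result is true for m = p, so c_p = 4·5^p + 3·6^(p - 1).
Then c_{p+1} = 6·c_p - 4·5^p = 6·(4·5^p + 3·6^(p - 1)) - 4·5^p = 4·5^(p + 1) + 3·6^p = 4·5^(p+1) + 3·6^((p+1) - 1),
which is the claimed formula at m = p+1.
By the principle of mathematical induction, the result holds for all m ≥ 1.

c_m = 4·5^m + 3·6^(m - 1)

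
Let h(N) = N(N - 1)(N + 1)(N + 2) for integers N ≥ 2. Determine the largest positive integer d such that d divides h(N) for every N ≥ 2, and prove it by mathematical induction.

Computing the first values: h(2) = 24 and h(3) = 120; gcd(24, 120) = 24, so d ≤ 24.
We prove 24 | N(N - 1)(N + 1)(N + 2) for all N ≥ 2 by induction on N.
Base step (N = 2): h(2) = 24 = 24·(1), so 24 | h(2).
Inductive step: suppose the statement holds for some p ≥ 2, i.e. 24 | h(p). Then
h(p+1) − h(p) = p·(p+1)·(p+2)·(p+3) − (p-1)·p·(p+1)·(p+2) = p·(p+1)·(p+2)·[(p+3) − (p-1)] = 4·p·(p+1)·(p+2). The product of 3 consecutive integers is divisible by (3)! = 6, so h(p+1) − h(p) is divisible by 4·6 = 24. By the inductive hypothesis 24 | h(p), hence 24 | h(p+1).
By the principle of mathematical induction, the result holds for all N ≥ 2.
Therefore the largest such d is 24.

d = 24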